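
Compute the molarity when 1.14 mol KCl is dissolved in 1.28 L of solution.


M = n/V = 1.14/1.28 = 0.891 mol/L

0.891 M


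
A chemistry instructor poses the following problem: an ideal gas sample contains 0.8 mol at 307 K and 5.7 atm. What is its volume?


PV = nRT  (R = 0.08206 L·atm/(mol·K))
V = nRT/P = 0.8×0.08206×307/5.7
= 3.536 L

3.536 L


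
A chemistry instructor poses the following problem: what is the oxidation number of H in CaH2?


H with a metal (hydride): -1
Oxidation number: -1

-1


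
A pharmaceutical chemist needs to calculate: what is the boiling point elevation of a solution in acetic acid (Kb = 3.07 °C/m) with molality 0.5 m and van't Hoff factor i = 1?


ΔTb = Kb × m × i
= 3.07 × 0.5 × 1
= 1.535 °C

1.535 °C


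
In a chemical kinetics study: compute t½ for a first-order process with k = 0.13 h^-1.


t½ = ln2/k = 0.693147/(0.13 h^-1)
= 5.332 h

5.332 h


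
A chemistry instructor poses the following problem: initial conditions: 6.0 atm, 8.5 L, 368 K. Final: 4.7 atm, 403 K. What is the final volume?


P1V1/T1 = P2V2/T2
V2 = P1V1T2/(T1P2)
= 6.0×8.5×403/(368×4.7)
= 11.883 L

11.883 L


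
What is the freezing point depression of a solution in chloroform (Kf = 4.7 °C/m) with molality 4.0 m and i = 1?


ΔTf = Kf × m × i
= 4.7 × 4.0 × 1
= 18.8 °C

18.8 °C


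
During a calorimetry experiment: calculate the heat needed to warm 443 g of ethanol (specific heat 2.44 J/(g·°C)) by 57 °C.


q = mcΔT = 443 × 2.44 × 57
= 61612.44 J

61612.44 J


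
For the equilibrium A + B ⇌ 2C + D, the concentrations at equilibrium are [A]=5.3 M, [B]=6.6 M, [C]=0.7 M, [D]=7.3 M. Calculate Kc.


Kc = [C]^2[D]/([A][B])
= (0.7^2 × 7.3^1)/(5.3^1 × 6.6^1)
= 3.577/34.98
= 0.1023

0.1023


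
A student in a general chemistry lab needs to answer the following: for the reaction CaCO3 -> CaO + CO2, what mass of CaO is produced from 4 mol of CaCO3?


Mole ratio CaO:CaCO3 = 1:1
n(CaO) = 4 × 1/1 = 4.000 mol
mass = 4.000 × 56.08 = 224.32 g

224.32 g


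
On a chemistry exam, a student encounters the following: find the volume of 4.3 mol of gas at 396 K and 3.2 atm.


PV = nRT  (R = 0.08206 L·atm/(mol·K))
V = nRT/P = 4.3×0.08206×396/3.2
= 43.666 L

43.666 L


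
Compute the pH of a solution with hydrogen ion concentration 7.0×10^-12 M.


pH = -log10([H+]) = -log10(7.0×10^-12)
= 12 - log10(7.0)
= 12 - 0.85
= 11.15

11.15


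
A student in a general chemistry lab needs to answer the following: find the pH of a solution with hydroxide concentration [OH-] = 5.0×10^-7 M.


pOH = -log10([OH-]) = -log10(5.0×10^-7)
= 7 - log10(5.0) = 6.3
pH = 14 - pOH = 14 - 6.3 = 7.7

7.7


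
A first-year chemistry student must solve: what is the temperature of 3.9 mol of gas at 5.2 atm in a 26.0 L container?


PV = nRT  (R = 0.08206 L·atm/(mol·K))
T = PV/(nR) = 5.2×26.0/(3.9×0.08206)
= 135.20/0.320034
= 422.46 K

422.46 K


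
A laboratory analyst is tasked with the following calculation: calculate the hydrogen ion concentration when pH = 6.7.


[H+] = 10^(-pH) = 10^(-6.7)
= 2.0×10^-7 M

2.0×10^-7 M


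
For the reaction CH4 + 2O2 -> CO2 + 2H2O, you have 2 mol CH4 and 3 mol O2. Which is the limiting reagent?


Mole ratio available / coefficient:
  CH4: 2/1 = 2.000
  O2: 3/2 = 1.500
Smaller ratio is limiting.

O2


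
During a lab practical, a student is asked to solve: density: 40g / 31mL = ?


ρ = mass/volume
= 40/31
= 1.29 g/mL

1.29 g/mL


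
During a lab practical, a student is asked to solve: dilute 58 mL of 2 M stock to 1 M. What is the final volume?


C1V1 = C2V2
2 × 58 = 1 × V2
V2 = 116/1 = 116.0 mL

116.0 mL


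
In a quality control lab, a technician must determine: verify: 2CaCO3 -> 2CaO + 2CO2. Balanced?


Equation: 2CaCO3 -> 2CaO + 2CO2
Check atoms: C: 2=2, Ca: 2=2, O: 6=6
Balanced

Yes, balanced


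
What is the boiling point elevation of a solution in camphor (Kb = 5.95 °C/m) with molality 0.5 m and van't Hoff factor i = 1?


ΔTb = Kb × m × i
= 5.95 × 0.5 × 1
= 2.975 °C

2.975 °C


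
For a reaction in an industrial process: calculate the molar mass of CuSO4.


M(CuSO4) = 1×63.55 + 1×32.07 + 4×16.0
= 63.55 + 32.07 + 64.0
= 159.62 g/mol

159.62 g/mol


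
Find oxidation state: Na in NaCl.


Group 1 metal: +1
Oxidation number: +1

+1


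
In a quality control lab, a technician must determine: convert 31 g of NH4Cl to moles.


M(NH4Cl) = 53.49 g/mol
n = mass/M = 31/53.49 = 0.5795 mol

0.5795 mol


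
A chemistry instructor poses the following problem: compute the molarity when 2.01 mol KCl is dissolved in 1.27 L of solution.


M = n/V = 2.01/1.27 = 1.583 mol/L

1.583 M


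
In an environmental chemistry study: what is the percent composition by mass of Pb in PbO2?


M(PbO2) = 1×207.2 + 2×16.0 = 239.20 g/mol
Mass of Pb = 1 × 207.2 = 207.20 g/mol
% Pb = 207.20/239.20 × 100 = 86.62%

86.62%


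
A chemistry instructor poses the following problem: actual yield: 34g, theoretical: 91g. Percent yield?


% yield = actual/theoretical × 100
= 34/91 × 100
= 37.36%

37.36%


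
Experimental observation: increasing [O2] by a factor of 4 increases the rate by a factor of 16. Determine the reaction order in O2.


rate ∝ [O2]^n
4^n = 16 → n = 2
Order in O2: 2

2


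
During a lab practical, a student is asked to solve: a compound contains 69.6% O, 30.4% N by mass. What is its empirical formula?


Assume 100 g sample. Moles of each element:
  O: 69.6/16.0 = 4.35 mol
  N: 30.4/14.01 = 2.17 mol
Divide by smallest (2.17):
  O: 4.35/2.17 = 2.0
  N: 2.17/2.17 = 1.0
Empirical formula: NO2

NO2


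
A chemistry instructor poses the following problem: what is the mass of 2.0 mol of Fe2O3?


M(Fe2O3) = 159.7 g/mol
mass = n × M = 2.0 × 159.7 = 319.40 g

319.40 g


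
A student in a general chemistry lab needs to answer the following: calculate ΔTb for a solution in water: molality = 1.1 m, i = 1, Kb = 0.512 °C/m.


ΔTb = Kb × m × i
= 0.512 × 1.1 × 1
= 0.5632 °C

0.5632 °C


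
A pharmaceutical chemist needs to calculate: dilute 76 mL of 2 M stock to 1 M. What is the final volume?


C1V1 = C2V2
2 × 76 = 1 × V2
V2 = 152/1 = 152.0 mL

152.0 mL


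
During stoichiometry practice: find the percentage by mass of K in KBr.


M(KBr) = 1×39.1 + 1×79.9 = 119.00 g/mol
Mass of K = 1 × 39.1 = 39.10 g/mol
% K = 39.10/119.00 × 100 = 32.86%

32.86%


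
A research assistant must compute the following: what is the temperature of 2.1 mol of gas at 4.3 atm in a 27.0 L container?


PV = nRT  (R = 0.08206 L·atm/(mol·K))
T = PV/(nR) = 4.3×27.0/(2.1×0.08206)
= 116.10/0.172326
= 673.72 K

673.72 K


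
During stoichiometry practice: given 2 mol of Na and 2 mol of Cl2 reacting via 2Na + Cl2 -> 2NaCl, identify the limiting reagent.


Mole ratio available / coefficient:
  Na: 2/2 = 1.000
  Cl2: 2/1 = 2.000
Smaller ratio is limiting.

Na


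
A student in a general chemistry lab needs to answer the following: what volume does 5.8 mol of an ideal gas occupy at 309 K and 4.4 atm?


PV = nRT  (R = 0.08206 L·atm/(mol·K))
V = nRT/P = 5.8×0.08206×309/4.4
= 33.425 L

33.425 L


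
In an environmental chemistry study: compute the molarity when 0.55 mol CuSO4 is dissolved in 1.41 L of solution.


M = n/V = 0.55/1.41 = 0.390 mol/L

0.390 M


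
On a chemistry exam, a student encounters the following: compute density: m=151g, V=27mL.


ρ = mass/volume
= 151/27
= 5.593 g/mL

5.593 g/mL


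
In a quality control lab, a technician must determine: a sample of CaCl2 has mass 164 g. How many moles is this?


M(CaCl2) = 110.98 g/mol
n = mass/M = 164/110.98 = 1.4777 mol

1.4777 mol


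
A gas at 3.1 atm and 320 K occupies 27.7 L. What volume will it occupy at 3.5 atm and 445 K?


P1V1/T1 = P2V2/T2
V2 = P1V1T2/(T1P2)
= 3.1×27.7×445/(320×3.5)
= 34.118 L

34.118 L


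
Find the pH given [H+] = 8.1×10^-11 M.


pH = -log10([H+]) = -log10(8.1×10^-11)
= 11 - log10(8.1)
= 11 - 0.91
= 10.09

10.09


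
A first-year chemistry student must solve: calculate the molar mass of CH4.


M(CH4) = 1×12.01 + 4×1.008
= 12.01 + 4.03
= 16.04 g/mol

16.04 g/mol


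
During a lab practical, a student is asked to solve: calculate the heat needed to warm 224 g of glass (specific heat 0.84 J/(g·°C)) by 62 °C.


q = mcΔT = 224 × 0.84 × 62
= 11665.92 J

11665.92 J


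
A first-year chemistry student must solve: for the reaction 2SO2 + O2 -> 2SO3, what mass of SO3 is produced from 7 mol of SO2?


Mole ratio SO3:SO2 = 2:2
n(SO3) = 7 × 2/2 = 7.000 mol
mass = 7.000 × 80.07 = 560.49 g

560.49 g


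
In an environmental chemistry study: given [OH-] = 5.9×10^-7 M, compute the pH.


pOH = -log10([OH-]) = -log10(5.9×10^-7)
= 7 - log10(5.9) = 6.23
pH = 14 - pOH = 14 - 6.23 = 7.77

7.77


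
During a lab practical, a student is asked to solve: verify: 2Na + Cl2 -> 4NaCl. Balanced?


Equation: 2Na + Cl2 -> 4NaCl
Check atoms: Cl: 2≠4, Na: 2≠4
Not balanced

No, not balanced


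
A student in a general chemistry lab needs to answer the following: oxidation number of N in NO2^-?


x + 2(-2) = -1, so x = +3
Oxidation number: +3

+3


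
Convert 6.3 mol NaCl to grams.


M(NaCl) = 58.44 g/mol
mass = n × M = 6.3 × 58.44 = 368.17 g

368.17 g


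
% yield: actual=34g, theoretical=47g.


% yield = actual/theoretical × 100
= 34/47 × 100
= 72.34%

72.34%


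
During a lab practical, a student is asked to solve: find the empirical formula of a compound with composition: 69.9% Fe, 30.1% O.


Assume 100 g sample. Moles of each element:
  Fe: 69.9/55.85 = 1.252 mol
  O: 30.1/16.0 = 1.881 mol
Divide by smallest (1.252):
  Fe: 1.252/1.252 = 1.0
  O: 1.881/1.252 = 1.5
Multiply all ratios by 2 to obtain whole numbers.
Empirical formula: Fe2O3

Fe2O3


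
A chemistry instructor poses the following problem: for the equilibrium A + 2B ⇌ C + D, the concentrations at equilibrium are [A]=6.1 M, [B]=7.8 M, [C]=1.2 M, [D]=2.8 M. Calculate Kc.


Kc = [C][D]/([A][B]^2)
= (1.2^1 × 2.8^1)/(6.1^1 × 7.8^2)
= 3.36/371.124
= 0.009054

0.009054


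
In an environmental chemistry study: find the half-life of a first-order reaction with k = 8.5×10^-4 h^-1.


t½ = ln2/k = 0.693147/(8.5×10^-4 h^-1)
= 815.5 h

815.5 h


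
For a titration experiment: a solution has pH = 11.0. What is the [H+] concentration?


[H+] = 10^(-pH) = 10^(-11.0)
= 1.0×10^-11 M

1.0×10^-11 M


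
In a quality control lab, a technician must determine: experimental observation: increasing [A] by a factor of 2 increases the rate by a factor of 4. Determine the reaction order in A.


rate ∝ [A]^n
2^n = 4 → n = 2
Order in A: 2

2


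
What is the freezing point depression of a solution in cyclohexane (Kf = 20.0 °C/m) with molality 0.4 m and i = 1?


ΔTf = Kf × m × i
= 20.0 × 0.4 × 1
= 8.0 °C

8.0 °C


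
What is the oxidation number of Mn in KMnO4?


(+1) + x + 4(-2) = 0, so x = +7
Oxidation number: +7

+7


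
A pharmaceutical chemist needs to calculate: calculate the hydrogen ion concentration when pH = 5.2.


[H+] = 10^(-pH) = 10^(-5.2)
= 6.31×10^-6 M

6.31×10^-6 M


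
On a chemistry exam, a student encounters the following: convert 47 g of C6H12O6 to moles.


M(C6H12O6) = 180.16 g/mol
n = mass/M = 47/180.16 = 0.2609 mol

0.2609 mol


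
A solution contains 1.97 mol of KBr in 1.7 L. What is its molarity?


M = n/V = 1.97/1.7 = 1.159 mol/L

1.159 M


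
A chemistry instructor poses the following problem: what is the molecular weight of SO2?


M(SO2) = 1×32.07 + 2×16.0
= 32.07 + 32.0
= 64.07 g/mol

64.07 g/mol


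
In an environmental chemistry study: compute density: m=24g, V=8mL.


ρ = mass/volume
= 24/8
= 3.0 g/mL

3.0 g/mL


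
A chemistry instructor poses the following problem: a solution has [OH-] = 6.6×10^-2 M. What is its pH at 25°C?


pOH = -log10([OH-]) = -log10(6.6×10^-2)
= 2 - log10(6.6) = 1.18
pH = 14 - pOH = 14 - 1.18 = 12.82

12.82


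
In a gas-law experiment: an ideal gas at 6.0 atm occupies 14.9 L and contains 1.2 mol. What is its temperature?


PV = nRT  (R = 0.08206 L·atm/(mol·K))
T = PV/(nR) = 6.0×14.9/(1.2×0.08206)
= 89.40/0.098472
= 907.87 K

907.87 K


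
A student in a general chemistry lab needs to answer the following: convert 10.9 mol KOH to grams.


M(KOH) = 56.11 g/mol
mass = n × M = 10.9 × 56.11 = 611.60 g

611.60 g


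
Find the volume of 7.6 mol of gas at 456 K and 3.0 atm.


PV = nRT  (R = 0.08206 L·atm/(mol·K))
V = nRT/P = 7.6×0.08206×456/3.0
= 94.796 L

94.796 L


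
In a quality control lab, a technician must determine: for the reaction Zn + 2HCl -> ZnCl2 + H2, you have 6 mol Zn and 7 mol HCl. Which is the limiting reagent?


Mole ratio available / coefficient:
  Zn: 6/1 = 6.000
  HCl: 7/2 = 3.500
Smaller ratio is limiting.

HCl


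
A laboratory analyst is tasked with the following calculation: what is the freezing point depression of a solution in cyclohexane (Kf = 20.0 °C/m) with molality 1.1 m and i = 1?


ΔTf = Kf × m × i
= 20.0 × 1.1 × 1
= 22.0 °C

22.0 °C


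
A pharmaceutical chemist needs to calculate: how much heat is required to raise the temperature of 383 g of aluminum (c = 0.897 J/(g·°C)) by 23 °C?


q = mcΔT = 383 × 0.897 × 23
= 7901.67 J

7901.67 J


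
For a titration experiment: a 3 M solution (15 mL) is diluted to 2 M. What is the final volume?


C1V1 = C2V2
3 × 15 = 2 × V2
V2 = 45/2 = 22.5 mL

22.5 mL


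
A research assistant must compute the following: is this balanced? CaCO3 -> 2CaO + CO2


Equation: CaCO3 -> 2CaO + CO2
Check atoms: C: 1=1, Ca: 1≠2, O: 3≠4
Not balanced

No, not balanced


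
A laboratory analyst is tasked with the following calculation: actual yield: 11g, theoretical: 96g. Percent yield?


% yield = actual/theoretical × 100
= 11/96 × 100
= 11.46%

11.46%


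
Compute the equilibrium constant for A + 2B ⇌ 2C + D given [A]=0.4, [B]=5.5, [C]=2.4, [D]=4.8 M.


Kc = [C]^2[D]/([A][B]^2)
= (2.4^2 × 4.8^1)/(0.4^1 × 5.5^2)
= 27.648/12.1
= 2.285

2.285


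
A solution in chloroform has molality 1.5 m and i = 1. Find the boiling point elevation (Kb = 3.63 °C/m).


ΔTb = Kb × m × i
= 3.63 × 1.5 × 1
= 5.445 °C

5.445 °C


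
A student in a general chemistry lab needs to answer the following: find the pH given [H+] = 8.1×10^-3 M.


pH = -log10([H+]) = -log10(8.1×10^-3)
= 3 - log10(8.1)
= 3 - 0.91
= 2.09

2.09


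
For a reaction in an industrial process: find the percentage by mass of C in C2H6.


M(C2H6) = 2×12.01 + 6×1.008 = 30.068 g/mol
Mass of C = 2 × 12.01 = 24.02 g/mol
% C = 24.02/30.068 × 100 = 79.89%

79.89%


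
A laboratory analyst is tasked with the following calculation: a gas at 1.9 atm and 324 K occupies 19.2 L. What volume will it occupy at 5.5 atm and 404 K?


P1V1/T1 = P2V2/T2
V2 = P1V1T2/(T1P2)
= 1.9×19.2×404/(324×5.5)
= 8.27 L

8.27 L


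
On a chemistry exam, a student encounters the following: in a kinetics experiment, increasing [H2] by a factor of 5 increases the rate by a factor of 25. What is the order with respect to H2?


rate ∝ [H2]^n
5^n = 25 → n = 2
Order in H2: 2

2


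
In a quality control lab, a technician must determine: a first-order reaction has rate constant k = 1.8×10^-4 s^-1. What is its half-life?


t½ = ln2/k = 0.693147/(1.8×10^-4 s^-1)
= 3851 s

3851 s


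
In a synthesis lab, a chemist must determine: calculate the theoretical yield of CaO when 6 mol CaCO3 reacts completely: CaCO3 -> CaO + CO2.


Mole ratio CaO:CaCO3 = 1:1
n(CaO) = 6 × 1/1 = 6.000 mol
mass = 6.000 × 56.08 = 336.48 g

336.48 g


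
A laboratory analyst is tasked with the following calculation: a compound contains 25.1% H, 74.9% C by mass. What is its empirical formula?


Assume 100 g sample. Moles of each element:
  H: 25.1/1.008 = 24.901 mol
  C: 74.9/12.01 = 6.236 mol
Divide by smallest (6.236):
  H: 24.901/6.236 = 3.99
  C: 6.236/6.236 = 1.0
Empirical formula: CH4

CH4


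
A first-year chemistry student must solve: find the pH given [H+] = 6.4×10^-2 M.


pH = -log10([H+]) = -log10(6.4×10^-2)
= 2 - log10(6.4)
= 2 - 0.81
= 1.19

1.19


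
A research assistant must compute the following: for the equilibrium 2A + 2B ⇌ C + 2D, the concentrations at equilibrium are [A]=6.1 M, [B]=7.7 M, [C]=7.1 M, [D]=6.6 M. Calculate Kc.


Kc = [C][D]^2/([A]^2[B]^2)
= (7.1^1 × 6.6^2)/(6.1^2 × 7.7^2)
= 309.276/2206.1809
= 0.1402

0.1402


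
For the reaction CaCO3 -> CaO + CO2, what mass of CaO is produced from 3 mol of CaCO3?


Mole ratio CaO:CaCO3 = 1:1
n(CaO) = 3 × 1/1 = 3.000 mol
mass = 3.000 × 56.08 = 168.24 g

168.24 g


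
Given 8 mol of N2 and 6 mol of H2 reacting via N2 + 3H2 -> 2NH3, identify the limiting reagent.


Mole ratio available / coefficient:
  N2: 8/1 = 8.000
  H2: 6/3 = 2.000
Smaller ratio is limiting.

H2


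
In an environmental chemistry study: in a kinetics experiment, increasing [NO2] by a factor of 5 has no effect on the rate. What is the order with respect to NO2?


rate ∝ [NO2]^n
rate ∝ [NO2]^0
Order in NO2: 0

0


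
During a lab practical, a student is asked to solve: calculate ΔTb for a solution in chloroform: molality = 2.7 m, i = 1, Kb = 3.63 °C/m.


ΔTb = Kb × m × i
= 3.63 × 2.7 × 1
= 9.801 °C

9.801 °C


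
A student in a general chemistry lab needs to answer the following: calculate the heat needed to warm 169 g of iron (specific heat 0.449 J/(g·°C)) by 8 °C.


q = mcΔT = 169 × 0.449 × 8
= 607.05 J

607.05 J


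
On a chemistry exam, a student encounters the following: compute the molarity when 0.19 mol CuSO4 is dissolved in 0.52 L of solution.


M = n/V = 0.19/0.52 = 0.365 mol/L

0.365 M


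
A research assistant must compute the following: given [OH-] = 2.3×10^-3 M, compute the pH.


pOH = -log10([OH-]) = -log10(2.3×10^-3)
= 3 - log10(2.3) = 2.64
pH = 14 - pOH = 14 - 2.64 = 11.36

11.36


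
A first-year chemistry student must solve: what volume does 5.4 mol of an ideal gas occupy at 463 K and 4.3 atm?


PV = nRT  (R = 0.08206 L·atm/(mol·K))
V = nRT/P = 5.4×0.08206×463/4.3
= 47.713 L

47.713 L


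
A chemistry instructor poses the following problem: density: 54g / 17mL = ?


ρ = mass/volume
= 54/17
= 3.176 g/mL

3.176 g/mL


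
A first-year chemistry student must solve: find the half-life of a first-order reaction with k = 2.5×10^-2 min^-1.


t½ = ln2/k = 0.693147/(2.5×10^-2 min^-1)
= 27.73 min

27.73 min


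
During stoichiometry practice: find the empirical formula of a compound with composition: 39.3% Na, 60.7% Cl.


Assume 100 g sample. Moles of each element:
  Na: 39.3/22.99 = 1.709 mol
  Cl: 60.7/35.45 = 1.712 mol
Divide by smallest (1.709):
  Na: 1.709/1.709 = 1.0
  Cl: 1.712/1.709 = 1.0
Empirical formula: NaCl

NaCl


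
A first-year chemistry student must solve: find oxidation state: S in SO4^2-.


x + 4(-2) = -2, so x = +6
Oxidation number: +6

+6


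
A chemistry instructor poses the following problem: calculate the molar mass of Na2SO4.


M(Na2SO4) = 2×22.99 + 1×32.07 + 4×16.0
= 45.98 + 32.07 + 64.0
= 142.05 g/mol

142.05 g/mol


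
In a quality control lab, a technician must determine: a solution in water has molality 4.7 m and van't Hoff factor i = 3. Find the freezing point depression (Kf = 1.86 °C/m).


ΔTf = Kf × m × i
= 1.86 × 4.7 × 3
= 26.226 °C

26.226 °C


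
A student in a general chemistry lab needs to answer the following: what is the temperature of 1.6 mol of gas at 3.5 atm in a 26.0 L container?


PV = nRT  (R = 0.08206 L·atm/(mol·K))
T = PV/(nR) = 3.5×26.0/(1.6×0.08206)
= 91.00/0.131296
= 693.09 K

693.09 K


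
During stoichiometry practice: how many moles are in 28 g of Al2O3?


M(Al2O3) = 101.96 g/mol
n = mass/M = 28/101.96 = 0.2746 mol

0.2746 mol


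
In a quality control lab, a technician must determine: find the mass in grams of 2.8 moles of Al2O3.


M(Al2O3) = 101.96 g/mol
mass = n × M = 2.8 × 101.96 = 285.49 g

285.49 g


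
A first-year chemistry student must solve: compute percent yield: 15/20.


% yield = actual/theoretical × 100
= 15/20 × 100
= 75.0%

75.0%


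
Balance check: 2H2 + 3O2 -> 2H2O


Equation: 2H2 + 3O2 -> 2H2O
Check atoms: H: 4=4, O: 6≠2
Not balanced

No, not balanced


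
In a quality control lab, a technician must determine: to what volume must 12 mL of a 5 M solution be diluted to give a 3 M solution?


C1V1 = C2V2
5 × 12 = 3 × V2
V2 = 60/3 = 20.0 mL

20.0 mL


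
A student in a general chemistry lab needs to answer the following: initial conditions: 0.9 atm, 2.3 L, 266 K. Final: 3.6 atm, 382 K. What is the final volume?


P1V1/T1 = P2V2/T2
V2 = P1V1T2/(T1P2)
= 0.9×2.3×382/(266×3.6)
= 0.826 L

0.826 L


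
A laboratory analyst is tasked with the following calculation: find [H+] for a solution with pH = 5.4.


[H+] = 10^(-pH) = 10^(-5.4)
= 3.98×10^-6 M

3.98×10^-6 M


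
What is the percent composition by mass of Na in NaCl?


M(NaCl) = 1×22.99 + 1×35.45 = 58.44 g/mol
Mass of Na = 1 × 22.99 = 22.99 g/mol
% Na = 22.99/58.44 × 100 = 39.34%

39.34%


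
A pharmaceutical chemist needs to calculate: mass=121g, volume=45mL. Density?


ρ = mass/volume
= 121/45
= 2.689 g/mL

2.689 g/mL


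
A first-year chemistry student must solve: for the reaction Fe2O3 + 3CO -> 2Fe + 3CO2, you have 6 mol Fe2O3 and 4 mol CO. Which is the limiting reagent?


Mole ratio available / coefficient:
  Fe2O3: 6/1 = 6.000
  CO: 4/3 = 1.333
Smaller ratio is limiting.

CO


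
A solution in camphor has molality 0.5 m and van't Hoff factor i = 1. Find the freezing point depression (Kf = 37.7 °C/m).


ΔTf = Kf × m × i
= 37.7 × 0.5 × 1
= 18.85 °C

18.85 °C


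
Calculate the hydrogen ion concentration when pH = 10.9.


[H+] = 10^(-pH) = 10^(-10.9)
= 1.26×10^-11 M

1.26×10^-11 M


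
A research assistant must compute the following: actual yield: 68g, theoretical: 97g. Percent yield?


% yield = actual/theoretical × 100
= 68/97 × 100
= 70.1%

70.1%


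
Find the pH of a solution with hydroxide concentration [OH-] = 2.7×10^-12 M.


pOH = -log10([OH-]) = -log10(2.7×10^-12)
= 12 - log10(2.7) = 11.57
pH = 14 - pOH = 14 - 11.57 = 2.43

2.43


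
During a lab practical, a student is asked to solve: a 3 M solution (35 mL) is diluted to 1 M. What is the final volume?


C1V1 = C2V2
3 × 35 = 1 × V2
V2 = 105/1 = 105.0 mL

105.0 mL


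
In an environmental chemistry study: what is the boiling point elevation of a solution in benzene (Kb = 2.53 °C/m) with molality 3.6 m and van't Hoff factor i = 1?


ΔTb = Kb × m × i
= 2.53 × 3.6 × 1
= 9.108 °C

9.108 °C


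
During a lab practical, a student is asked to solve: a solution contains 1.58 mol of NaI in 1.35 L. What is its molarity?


M = n/V = 1.58/1.35 = 1.170 mol/L

1.170 M


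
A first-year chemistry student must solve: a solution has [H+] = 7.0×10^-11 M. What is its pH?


pH = -log10([H+]) = -log10(7.0×10^-11)
= 11 - log10(7.0)
= 11 - 0.85
= 10.15

10.15


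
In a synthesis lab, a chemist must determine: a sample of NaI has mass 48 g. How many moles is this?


M(NaI) = 149.89 g/mol
n = mass/M = 48/149.89 = 0.3202 mol

0.3202 mol


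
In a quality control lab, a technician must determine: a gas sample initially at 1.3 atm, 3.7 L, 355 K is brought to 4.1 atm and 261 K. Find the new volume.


P1V1/T1 = P2V2/T2
V2 = P1V1T2/(T1P2)
= 1.3×3.7×261/(355×4.1)
= 0.863 L

0.863 L


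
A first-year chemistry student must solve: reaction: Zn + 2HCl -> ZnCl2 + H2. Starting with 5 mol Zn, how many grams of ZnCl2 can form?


Mole ratio ZnCl2:Zn = 1:1
n(ZnCl2) = 5 × 1/1 = 5.000 mol
mass = 5.000 × 136.28 = 681.4 g

681.4 g


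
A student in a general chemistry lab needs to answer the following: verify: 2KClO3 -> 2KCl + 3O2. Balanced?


Equation: 2KClO3 -> 2KCl + 3O2
Check atoms: Cl: 2=2, K: 2=2, O: 6=6
Balanced

Yes, balanced


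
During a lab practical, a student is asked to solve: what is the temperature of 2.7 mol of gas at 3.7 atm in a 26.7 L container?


PV = nRT  (R = 0.08206 L·atm/(mol·K))
T = PV/(nR) = 3.7×26.7/(2.7×0.08206)
= 98.79/0.221562
= 445.88 K

445.88 K


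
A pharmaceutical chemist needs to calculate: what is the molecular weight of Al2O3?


M(Al2O3) = 2×26.98 + 3×16.0
= 53.96 + 48.0
= 101.96 g/mol

101.96 g/mol


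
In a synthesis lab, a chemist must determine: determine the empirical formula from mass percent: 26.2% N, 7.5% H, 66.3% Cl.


Assume 100 g sample. Moles of each element:
  N: 26.2/14.01 = 1.87 mol
  H: 7.5/1.008 = 7.44 mol
  Cl: 66.3/35.45 = 1.87 mol
Divide by smallest (1.87):
  N: 1.87/1.87 = 1.0
  H: 7.44/1.87 = 3.98
  Cl: 1.87/1.87 = 1.0
Empirical formula: NH4Cl

NH4Cl


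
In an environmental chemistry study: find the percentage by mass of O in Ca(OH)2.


M(Ca(OH)2) = 1×40.08 + 2×16.0 + 2×1.008 = 74.096 g/mol
Mass of O = 2 × 16.0 = 32.00 g/mol
% O = 32.00/74.096 × 100 = 43.19%

43.19%


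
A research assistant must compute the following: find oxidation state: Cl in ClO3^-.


x + 3(-2) = -1, so x = +5
Oxidation number: +5

+5


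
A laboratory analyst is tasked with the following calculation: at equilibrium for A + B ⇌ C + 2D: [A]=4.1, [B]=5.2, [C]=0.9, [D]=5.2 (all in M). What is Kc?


Kc = [C][D]^2/([A][B])
= (0.9^1 × 5.2^2)/(4.1^1 × 5.2^1)
= 24.336/21.32
= 1.141

1.141


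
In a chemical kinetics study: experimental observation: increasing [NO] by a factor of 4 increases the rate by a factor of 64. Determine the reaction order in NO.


rate ∝ [NO]^n
4^n = 64 → n = 3
Order in NO: 3

3


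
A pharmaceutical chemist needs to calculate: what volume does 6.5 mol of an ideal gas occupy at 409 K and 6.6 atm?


PV = nRT  (R = 0.08206 L·atm/(mol·K))
V = nRT/P = 6.5×0.08206×409/6.6
= 33.054 L

33.054 L


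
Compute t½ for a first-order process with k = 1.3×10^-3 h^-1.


t½ = ln2/k = 0.693147/(1.3×10^-3 h^-1)
= 533.2 h

533.2 h


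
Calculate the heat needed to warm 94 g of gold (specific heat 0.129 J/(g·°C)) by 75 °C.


q = mcΔT = 94 × 0.129 × 75
= 909.45 J

909.45 J


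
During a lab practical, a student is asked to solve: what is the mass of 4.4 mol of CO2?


M(CO2) = 44.01 g/mol
mass = n × M = 4.4 × 44.01 = 193.64 g

193.64 g


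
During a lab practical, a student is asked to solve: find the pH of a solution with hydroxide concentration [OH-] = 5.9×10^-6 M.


pOH = -log10([OH-]) = -log10(5.9×10^-6)
= 6 - log10(5.9) = 5.23
pH = 14 - pOH = 14 - 5.23 = 8.77

8.77


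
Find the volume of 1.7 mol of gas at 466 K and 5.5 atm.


PV = nRT  (R = 0.08206 L·atm/(mol·K))
V = nRT/P = 1.7×0.08206×466/5.5
= 11.82 L

11.82 L


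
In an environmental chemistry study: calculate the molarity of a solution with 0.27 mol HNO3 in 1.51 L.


M = n/V = 0.27/1.51 = 0.179 mol/L

0.179 M


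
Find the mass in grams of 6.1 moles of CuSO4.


M(CuSO4) = 159.62 g/mol
mass = n × M = 6.1 × 159.62 = 973.68 g

973.68 g


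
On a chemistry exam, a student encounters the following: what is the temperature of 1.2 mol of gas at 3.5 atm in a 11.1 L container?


PV = nRT  (R = 0.08206 L·atm/(mol·K))
T = PV/(nR) = 3.5×11.1/(1.2×0.08206)
= 38.85/0.098472
= 394.53 K

394.53 K


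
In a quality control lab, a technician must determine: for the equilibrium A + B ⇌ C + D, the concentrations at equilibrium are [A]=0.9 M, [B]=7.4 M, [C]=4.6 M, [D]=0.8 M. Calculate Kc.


Kc = [C][D]/([A][B])
= (4.6^1 × 0.8^1)/(0.9^1 × 7.4^1)
= 3.68/6.66
= 0.5526

0.5526


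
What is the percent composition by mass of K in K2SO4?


M(K2SO4) = 2×39.1 + 1×32.07 + 4×16.0 = 174.27 g/mol
Mass of K = 2 × 39.1 = 78.20 g/mol
% K = 78.20/174.27 × 100 = 44.87%

44.87%


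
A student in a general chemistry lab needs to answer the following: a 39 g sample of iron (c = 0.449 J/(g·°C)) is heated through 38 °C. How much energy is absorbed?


q = mcΔT = 39 × 0.449 × 38
= 665.42 J

665.42 J


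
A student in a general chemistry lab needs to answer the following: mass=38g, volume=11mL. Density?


ρ = mass/volume
= 38/11
= 3.455 g/mL

3.455 g/mL


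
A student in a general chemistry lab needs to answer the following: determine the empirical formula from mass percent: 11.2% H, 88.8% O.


Assume 100 g sample. Moles of each element:
  H: 11.2/1.008 = 11.111 mol
  O: 88.8/16.0 = 5.55 mol
Divide by smallest (5.55):
  H: 11.111/5.55 = 2.0
  O: 5.55/5.55 = 1.0
Empirical formula: H2O

H2O


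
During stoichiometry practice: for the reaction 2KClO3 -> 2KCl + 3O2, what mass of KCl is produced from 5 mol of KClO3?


Mole ratio KCl:KClO3 = 2:2
n(KCl) = 5 × 2/2 = 5.000 mol
mass = 5.000 × 74.55 = 372.75 g

372.75 g


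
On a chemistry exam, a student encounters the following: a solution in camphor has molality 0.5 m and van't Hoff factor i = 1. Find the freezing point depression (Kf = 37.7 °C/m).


ΔTf = Kf × m × i
= 37.7 × 0.5 × 1
= 18.85 °C

18.85 °C


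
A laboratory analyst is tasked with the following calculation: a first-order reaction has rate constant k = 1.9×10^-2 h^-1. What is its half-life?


t½ = ln2/k = 0.693147/(1.9×10^-2 h^-1)
= 36.48 h

36.48 h


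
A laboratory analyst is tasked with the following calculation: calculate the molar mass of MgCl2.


M(MgCl2) = 1×24.31 + 2×35.45
= 24.31 + 70.9
= 95.21 g/mol

95.21 g/mol


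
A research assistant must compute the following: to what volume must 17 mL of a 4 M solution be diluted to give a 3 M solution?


C1V1 = C2V2
4 × 17 = 3 × V2
V2 = 68/3 = 22.67 mL

22.67 mL


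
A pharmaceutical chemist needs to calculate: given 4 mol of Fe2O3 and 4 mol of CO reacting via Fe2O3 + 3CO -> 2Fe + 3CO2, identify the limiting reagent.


Mole ratio available / coefficient:
  Fe2O3: 4/1 = 4.000
  CO: 4/3 = 1.333
Smaller ratio is limiting.

CO


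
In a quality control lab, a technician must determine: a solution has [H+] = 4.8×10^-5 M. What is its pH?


pH = -log10([H+]) = -log10(4.8×10^-5)
= 5 - log10(4.8)
= 5 - 0.68
= 4.32

4.32


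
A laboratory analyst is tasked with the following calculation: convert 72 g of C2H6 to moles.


M(C2H6) = 30.07 g/mol
n = mass/M = 72/30.07 = 2.3944 mol

2.3944 mol


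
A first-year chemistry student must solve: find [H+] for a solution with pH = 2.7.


[H+] = 10^(-pH) = 10^(-2.7)
= 2.0×10^-3 M

2.0×10^-3 M


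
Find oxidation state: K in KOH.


Group 1 metal: +1
Oxidation number: +1

+1


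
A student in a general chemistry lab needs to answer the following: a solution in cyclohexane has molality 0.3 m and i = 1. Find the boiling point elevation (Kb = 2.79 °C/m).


ΔTb = Kb × m × i
= 2.79 × 0.3 × 1
= 0.837 °C

0.837 °C


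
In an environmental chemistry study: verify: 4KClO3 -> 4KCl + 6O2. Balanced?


Equation: 4KClO3 -> 4KCl + 6O2
Check atoms: Cl: 4=4, K: 4=4, O: 12=12
Balanced

Yes, balanced


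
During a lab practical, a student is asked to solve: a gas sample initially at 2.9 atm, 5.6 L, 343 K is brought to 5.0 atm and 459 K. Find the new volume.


P1V1/T1 = P2V2/T2
V2 = P1V1T2/(T1P2)
= 2.9×5.6×459/(343×5.0)
= 4.346 L

4.346 L


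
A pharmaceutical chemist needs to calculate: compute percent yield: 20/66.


% yield = actual/theoretical × 100
= 20/66 × 100
= 30.3%

30.3%


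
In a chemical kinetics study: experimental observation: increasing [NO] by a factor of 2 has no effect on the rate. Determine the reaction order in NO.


rate ∝ [NO]^n
rate ∝ [NO]^0
Order in NO: 0

0


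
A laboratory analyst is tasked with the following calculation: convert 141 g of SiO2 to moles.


M(SiO2) = 60.09 g/mol
n = mass/M = 141/60.09 = 2.3465 mol

2.3465 mol


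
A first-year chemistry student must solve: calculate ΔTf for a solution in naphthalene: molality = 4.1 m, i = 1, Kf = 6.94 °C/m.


ΔTf = Kf × m × i
= 6.94 × 4.1 × 1
= 28.454 °C

28.454 °C


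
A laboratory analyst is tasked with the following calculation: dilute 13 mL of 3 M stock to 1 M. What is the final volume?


C1V1 = C2V2
3 × 13 = 1 × V2
V2 = 39/1 = 39.0 mL

39.0 mL


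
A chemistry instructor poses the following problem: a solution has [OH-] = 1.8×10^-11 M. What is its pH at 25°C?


pOH = -log10([OH-]) = -log10(1.8×10^-11)
= 11 - log10(1.8) = 10.74
pH = 14 - pOH = 14 - 10.74 = 3.26

3.26


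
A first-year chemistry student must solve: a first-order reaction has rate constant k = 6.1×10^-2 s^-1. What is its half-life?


t½ = ln2/k = 0.693147/(6.1×10^-2 s^-1)
= 11.36 s

11.36 s


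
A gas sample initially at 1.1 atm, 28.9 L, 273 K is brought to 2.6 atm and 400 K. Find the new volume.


P1V1/T1 = P2V2/T2
V2 = P1V1T2/(T1P2)
= 1.1×28.9×400/(273×2.6)
= 17.915 L

17.915 L


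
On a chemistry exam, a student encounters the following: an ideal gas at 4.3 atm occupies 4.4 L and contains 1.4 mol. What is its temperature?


PV = nRT  (R = 0.08206 L·atm/(mol·K))
T = PV/(nR) = 4.3×4.4/(1.4×0.08206)
= 18.92/0.114884
= 164.69 K

164.69 K


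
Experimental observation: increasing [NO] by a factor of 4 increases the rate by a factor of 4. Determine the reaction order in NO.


rate ∝ [NO]^n
4^n = 4 → n = 1
Order in NO: 1

1


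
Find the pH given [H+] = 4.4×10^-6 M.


pH = -log10([H+]) = -log10(4.4×10^-6)
= 6 - log10(4.4)
= 6 - 0.64
= 5.36

5.36


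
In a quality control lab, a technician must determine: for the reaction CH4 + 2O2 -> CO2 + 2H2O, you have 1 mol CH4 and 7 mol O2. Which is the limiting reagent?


Mole ratio available / coefficient:
  CH4: 1/1 = 1.000
  O2: 7/2 = 3.500
Smaller ratio is limiting.

CH4


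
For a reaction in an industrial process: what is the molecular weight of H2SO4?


M(H2SO4) = 2×1.008 + 1×32.07 + 4×16.0
= 2.02 + 32.07 + 64.0
= 98.09 g/mol

98.09 g/mol


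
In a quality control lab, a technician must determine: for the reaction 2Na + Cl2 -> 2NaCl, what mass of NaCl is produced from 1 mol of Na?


Mole ratio NaCl:Na = 2:2
n(NaCl) = 1 × 2/2 = 1.000 mol
mass = 1.000 × 58.44 = 58.44 g

58.44 g


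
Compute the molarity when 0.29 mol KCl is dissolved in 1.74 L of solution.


M = n/V = 0.29/1.74 = 0.167 mol/L

0.167 M


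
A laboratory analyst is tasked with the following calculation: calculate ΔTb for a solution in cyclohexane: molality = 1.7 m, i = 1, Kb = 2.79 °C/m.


ΔTb = Kb × m × i
= 2.79 × 1.7 × 1
= 4.743 °C

4.743 °C


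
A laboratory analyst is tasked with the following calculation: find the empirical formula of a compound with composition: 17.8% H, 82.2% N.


Assume 100 g sample. Moles of each element:
  H: 17.8/1.008 = 17.659 mol
  N: 82.2/14.01 = 5.867 mol
Divide by smallest (5.867):
  H: 17.659/5.867 = 3.01
  N: 5.867/5.867 = 1.0
Empirical formula: NH3

NH3


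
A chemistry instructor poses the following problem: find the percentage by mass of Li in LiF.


M(LiF) = 1×6.94 + 1×19.0 = 25.94 g/mol
Mass of Li = 1 × 6.94 = 6.94 g/mol
% Li = 6.94/25.94 × 100 = 26.75%

26.75%


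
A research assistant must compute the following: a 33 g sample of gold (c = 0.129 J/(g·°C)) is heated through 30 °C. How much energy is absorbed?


q = mcΔT = 33 × 0.129 × 30
= 127.71 J

127.71 J


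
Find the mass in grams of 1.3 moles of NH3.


M(NH3) = 17.03 g/mol
mass = n × M = 1.3 × 17.03 = 22.14 g

22.14 g


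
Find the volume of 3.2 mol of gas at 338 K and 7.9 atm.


PV = nRT  (R = 0.08206 L·atm/(mol·K))
V = nRT/P = 3.2×0.08206×338/7.9
= 11.235 L

11.235 L


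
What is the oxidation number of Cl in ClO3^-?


x + 3(-2) = -1, so x = +5
Oxidation number: +5

+5


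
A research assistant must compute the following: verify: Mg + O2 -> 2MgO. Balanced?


Equation: Mg + O2 -> 2MgO
Check atoms: Mg: 1≠2, O: 2=2
Not balanced

No, not balanced


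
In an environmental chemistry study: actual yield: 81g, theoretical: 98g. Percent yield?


% yield = actual/theoretical × 100
= 81/98 × 100
= 82.65%

82.65%


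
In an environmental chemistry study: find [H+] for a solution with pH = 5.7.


[H+] = 10^(-pH) = 10^(-5.7)
= 2.0×10^-6 M

2.0×10^-6 M


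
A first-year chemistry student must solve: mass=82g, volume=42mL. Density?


ρ = mass/volume
= 82/42
= 1.952 g/mL

1.952 g/mL


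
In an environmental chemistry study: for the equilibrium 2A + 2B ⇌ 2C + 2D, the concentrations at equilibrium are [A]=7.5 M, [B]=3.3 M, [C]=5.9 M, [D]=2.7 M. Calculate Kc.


Kc = [C]^2[D]^2/([A]^2[B]^2)
= (5.9^2 × 2.7^2)/(7.5^2 × 3.3^2)
= 253.7649/612.5625
= 0.4143

0.4143


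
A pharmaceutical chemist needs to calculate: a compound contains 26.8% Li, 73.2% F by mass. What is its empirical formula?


Assume 100 g sample. Moles of each element:
  Li: 26.8/6.94 = 3.862 mol
  F: 73.2/19.0 = 3.853 mol
Divide by smallest (3.853):
  Li: 3.862/3.853 = 1.0
  F: 3.853/3.853 = 1.0
Empirical formula: LiF

LiF


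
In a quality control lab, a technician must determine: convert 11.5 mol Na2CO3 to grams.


M(Na2CO3) = 105.99 g/mol
mass = n × M = 11.5 × 105.99 = 1218.89 g

1218.89 g


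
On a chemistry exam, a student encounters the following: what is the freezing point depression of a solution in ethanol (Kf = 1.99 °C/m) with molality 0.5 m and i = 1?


ΔTf = Kf × m × i
= 1.99 × 0.5 × 1
= 0.995 °C

0.995 °C


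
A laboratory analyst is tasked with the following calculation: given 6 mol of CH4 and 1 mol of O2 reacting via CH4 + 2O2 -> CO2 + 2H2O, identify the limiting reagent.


Mole ratio available / coefficient:
  CH4: 6/1 = 6.000
  O2: 1/2 = 0.500
Smaller ratio is limiting.

O2


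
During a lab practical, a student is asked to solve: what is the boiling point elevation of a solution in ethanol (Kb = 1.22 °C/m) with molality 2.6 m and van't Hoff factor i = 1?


ΔTb = Kb × m × i
= 1.22 × 2.6 × 1
= 3.172 °C

3.172 °C


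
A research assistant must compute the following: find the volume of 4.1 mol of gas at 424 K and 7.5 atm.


PV = nRT  (R = 0.08206 L·atm/(mol·K))
V = nRT/P = 4.1×0.08206×424/7.5
= 19.02 L

19.02 L


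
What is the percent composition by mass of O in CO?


M(CO) = 1×12.01 + 1×16.0 = 28.01 g/mol
Mass of O = 1 × 16.0 = 16.00 g/mol
% O = 16.00/28.01 × 100 = 57.12%

57.12%


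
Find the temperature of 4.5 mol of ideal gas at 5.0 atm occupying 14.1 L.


PV = nRT  (R = 0.08206 L·atm/(mol·K))
T = PV/(nR) = 5.0×14.1/(4.5×0.08206)
= 70.50/0.369270
= 190.92 K

190.92 K


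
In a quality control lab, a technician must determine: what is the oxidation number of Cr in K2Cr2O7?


2(+1) + 2x + 7(-2) = 0, so x = +6
Oxidation number: +6

+6


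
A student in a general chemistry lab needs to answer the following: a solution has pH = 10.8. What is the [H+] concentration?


[H+] = 10^(-pH) = 10^(-10.8)
= 1.58×10^-11 M

1.58×10^-11 M


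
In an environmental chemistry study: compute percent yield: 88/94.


% yield = actual/theoretical × 100
= 88/94 × 100
= 93.62%

93.62%


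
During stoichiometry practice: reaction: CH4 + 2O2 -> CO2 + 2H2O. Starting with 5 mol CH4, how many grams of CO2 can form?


Mole ratio CO2:CH4 = 1:1
n(CO2) = 5 × 1/1 = 5.000 mol
mass = 5.000 × 44.01 = 220.05 g

220.05 g


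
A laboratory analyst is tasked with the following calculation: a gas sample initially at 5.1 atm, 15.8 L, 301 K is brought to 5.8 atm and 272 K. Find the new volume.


P1V1/T1 = P2V2/T2
V2 = P1V1T2/(T1P2)
= 5.1×15.8×272/(301×5.8)
= 12.555 L

12.555 L
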